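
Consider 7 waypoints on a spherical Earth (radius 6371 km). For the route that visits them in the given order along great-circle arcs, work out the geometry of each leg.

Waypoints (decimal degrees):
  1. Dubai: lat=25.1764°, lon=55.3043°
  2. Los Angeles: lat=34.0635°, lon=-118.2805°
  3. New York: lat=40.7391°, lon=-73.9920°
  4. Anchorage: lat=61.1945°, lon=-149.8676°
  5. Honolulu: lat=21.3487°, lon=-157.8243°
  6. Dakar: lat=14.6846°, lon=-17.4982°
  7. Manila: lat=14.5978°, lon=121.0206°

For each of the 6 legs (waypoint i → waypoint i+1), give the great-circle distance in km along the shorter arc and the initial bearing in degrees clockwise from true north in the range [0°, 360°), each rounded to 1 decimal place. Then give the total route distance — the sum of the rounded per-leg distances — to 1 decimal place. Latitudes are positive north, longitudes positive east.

Leg 1: dist=13393.2 km, bearing=353.8°
Leg 2: dist=3939.3 km, bearing=65.9°
Leg 3: dist=5407.1 km, bearing=321.5°
Leg 4: dist=4473.4 km, bearing=191.5°
Leg 5: dist=14116.7 km, bearing=50.6°
Leg 6: dist=14410.8 km, bearing=56.3°
Total: 55740.5 km

Leg 1: φ1=0.4394111, φ2=0.5945202, Δφ=0.1551092, Δλ=-3.0296263 rad; a=sin²(Δφ/2)+cosφ1·cosφ2·sin²(Δλ/2)=0.7533750314; c=2·atan2(√a, √(1-a))=2.102207100; dist=6371·c=13393.161 ≈ 13393.2 km; running total=13393.2 km
Leg 1 bearing: y=sinΔλ·cosφ2=-0.09256119, x=cosφ1·sinφ2-sinφ1·cosφ2·cosΔλ=0.85710956; θ=atan2(y, x)=-6.1636° <0 so +360° → 353.8364° ≈ 353.8°
Leg 2: φ1=0.5945202, φ2=0.7110314, Δφ=0.1165112, Δλ=0.7729801 rad; a=sin²(Δφ/2)+cosφ1·cosφ2·sin²(Δλ/2)=0.0925732803; c=2·atan2(√a, √(1-a))=0.618320013; dist=6371·c=3939.317 ≈ 3939.3 km; running total=17332.5 km
Leg 2 bearing: y=sinΔλ·cosφ2=0.52907283, x=cosφ1·sinφ2-sinφ1·cosφ2·cosΔλ=0.23684554; θ=atan2(y, x)=65.8838° ≈ 65.9°
Leg 3: φ1=0.7110314, φ2=1.0680455, Δφ=0.3570141, Δλ=-1.3242790 rad; a=sin²(Δφ/2)+cosφ1·cosφ2·sin²(Δλ/2)=0.1695241040; c=2·atan2(√a, √(1-a))=0.848709942; dist=6371·c=5407.131 ≈ 5407.1 km; running total=22739.6 km
Leg 3 bearing: y=sinΔλ·cosφ2=-0.46727096, x=cosφ1·sinφ2-sinφ1·cosφ2·cosΔλ=0.58719722; θ=atan2(y, x)=-38.5115° <0 so +360° → 321.4885° ≈ 321.5°
Leg 4: φ1=1.0680455, φ2=0.3726051, Δφ=-0.6954404, Δλ=-0.1388706 rad; a=sin²(Δφ/2)+cosφ1·cosφ2·sin²(Δλ/2)=0.1182743875; c=2·atan2(√a, √(1-a))=0.702156391; dist=6371·c=4473.438 ≈ 4473.4 km; running total=27213.0 km
Leg 4 bearing: y=sinΔλ·cosφ2=-0.12892628, x=cosφ1·sinφ2-sinφ1·cosφ2·cosΔλ=-0.63286668; θ=atan2(y, x)=-168.4854° <0 so +360° → 191.5146° ≈ 191.5°
Leg 5: φ1=0.3726051, φ2=0.2562946, Δφ=-0.1163105, Δλ=2.4491525 rad; a=sin²(Δφ/2)+cosφ1·cosφ2·sin²(Δλ/2)=0.8005878449; c=2·atan2(√a, √(1-a))=2.215767859; dist=6371·c=14116.657 ≈ 14116.7 km; running total=41329.7 km
Leg 5 bearing: y=sinΔλ·cosφ2=0.61756396, x=cosφ1·sinφ2-sinφ1·cosφ2·cosΔλ=0.50715141; θ=atan2(y, x)=50.6067° ≈ 50.6°
Leg 6: φ1=0.2562946, φ2=0.2547797, Δφ=-0.0015149, Δλ=2.4176091 rad; a=sin²(Δφ/2)+cosφ1·cosφ2·sin²(Δλ/2)=0.8187090946; c=2·atan2(√a, √(1-a))=2.261939183; dist=6371·c=14410.815 ≈ 14410.8 km; running total=55740.5 km
Leg 6 bearing: y=sinΔλ·cosφ2=0.64099206, x=cosφ1·sinφ2-sinφ1·cosφ2·cosΔλ=0.42758301; θ=atan2(y, x)=56.2942° ≈ 56.3°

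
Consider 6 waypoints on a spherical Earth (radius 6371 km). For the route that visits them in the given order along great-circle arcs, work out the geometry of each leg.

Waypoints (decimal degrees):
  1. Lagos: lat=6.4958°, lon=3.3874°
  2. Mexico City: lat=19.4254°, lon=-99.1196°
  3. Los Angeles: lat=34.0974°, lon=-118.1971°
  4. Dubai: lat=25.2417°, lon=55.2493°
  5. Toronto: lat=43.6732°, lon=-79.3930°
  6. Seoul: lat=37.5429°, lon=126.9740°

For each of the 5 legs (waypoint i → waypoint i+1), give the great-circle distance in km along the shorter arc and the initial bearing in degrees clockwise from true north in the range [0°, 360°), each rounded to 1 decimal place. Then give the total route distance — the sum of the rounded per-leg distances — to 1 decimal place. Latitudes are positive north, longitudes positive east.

Leg 1: φ1=0.1133731, φ2=0.3390372, Δφ=0.2256641, Δλ=-1.7890847 rad; a=sin²(Δφ/2)+cosφ1·cosφ2·sin²(Δλ/2)=0.5826476959; c=2·atan2(√a, √(1-a))=1.736853842; dist=6371·c=11065.496 ≈ 11065.5 km; running total=11065.5 km
Leg 1 bearing: y=sinΔλ·cosφ2=-0.92069572, x=cosφ1·sinφ2-sinφ1·cosφ2·cosΔλ=0.35354890; θ=atan2(y, x)=-68.9931° <0 so +360° → 291.0069° ≈ 291.0°
Leg 2: φ1=0.3390372, φ2=0.5951119, Δφ=0.2560747, Δλ=-0.3329652 rad; a=sin²(Δφ/2)+cosφ1·cosφ2·sin²(Δλ/2)=0.0377500278; c=2·atan2(√a, √(1-a))=0.391074681; dist=6371·c=2491.537 ≈ 2491.5 km; running total=13557.0 km
Leg 2 bearing: y=sinΔλ·cosφ2=-0.27065718, x=cosφ1·sinφ2-sinφ1·cosφ2·cosΔλ=0.26841115; θ=atan2(y, x)=-45.2387° <0 so +360° → 314.7613° ≈ 314.8°
Leg 3: φ1=0.5951119, φ2=0.4405508, Δφ=-0.1545611, Δλ=3.0272108 rad; a=sin²(Δφ/2)+cosφ1·cosφ2·sin²(Δλ/2)=0.7525307874; c=2·atan2(√a, √(1-a))=2.100249633; dist=6371·c=13380.690 ≈ 13380.7 km; running total=26937.7 km
Leg 3 bearing: y=sinΔλ·cosφ2=0.10323491, x=cosφ1·sinφ2-sinφ1·cosφ2·cosΔλ=0.85688702; θ=atan2(y, x)=6.8697° ≈ 6.9°
Leg 4: φ1=0.4405508, φ2=0.7622411, Δφ=0.3216904, Δλ=-2.3499514 rad; a=sin²(Δφ/2)+cosφ1·cosφ2·sin²(Δλ/2)=0.5826190363; c=2·atan2(√a, √(1-a))=1.736795724; dist=6371·c=11065.126 ≈ 11065.1 km; running total=38002.8 km
Leg 4 bearing: y=sinΔλ·cosφ2=-0.51462640, x=cosφ1·sinφ2-sinφ1·cosφ2·cosΔλ=0.84134181; θ=atan2(y, x)=-31.4530° <0 so +360° → 328.5470° ≈ 328.5°
Leg 5: φ1=0.7622411, φ2=0.6552472, Δφ=-0.1069939, Δλ=3.6017836 rad; a=sin²(Δφ/2)+cosφ1·cosφ2·sin²(Δλ/2)=0.5465230755; c=2·atan2(√a, √(1-a))=1.663977263; dist=6371·c=10601.199 ≈ 10601.2 km; running total=48604.0 km
Leg 5 bearing: y=sinΔλ·cosφ2=-0.35214093, x=cosφ1·sinφ2-sinφ1·cosφ2·cosΔλ=0.93131046; θ=atan2(y, x)=-20.7123° <0 so +360° → 339.2877° ≈ 339.3°

Leg 1: dist=11065.5 km, bearing=291.0°
Leg 2: dist=2491.5 km, bearing=314.8°
Leg 3: dist=13380.7 km, bearing=6.9°
Leg 4: dist=11065.1 km, bearing=328.5°
Leg 5: dist=10601.2 km, bearing=339.3°
Total: 48604.0 km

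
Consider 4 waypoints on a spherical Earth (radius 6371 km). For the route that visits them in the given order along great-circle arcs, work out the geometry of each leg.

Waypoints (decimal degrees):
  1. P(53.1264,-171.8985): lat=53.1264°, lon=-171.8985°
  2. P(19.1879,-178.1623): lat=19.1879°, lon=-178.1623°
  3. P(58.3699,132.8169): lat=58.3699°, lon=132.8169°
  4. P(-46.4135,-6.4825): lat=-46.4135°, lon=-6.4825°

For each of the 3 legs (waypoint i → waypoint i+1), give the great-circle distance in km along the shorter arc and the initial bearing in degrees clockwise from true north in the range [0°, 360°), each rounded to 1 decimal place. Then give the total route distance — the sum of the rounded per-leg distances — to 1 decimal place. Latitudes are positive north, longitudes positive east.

Leg 1: dist=3812.2 km, bearing=190.5°
Leg 2: dist=5870.7 km, bearing=330.2°
Leg 3: dist=17010.7 km, bearing=278.2°
Total: 26693.6 km

Leg 1: φ1=0.9272306, φ2=0.3348920, Δφ=-0.5923386, Δλ=-0.1093239 rad; a=sin²(Δφ/2)+cosφ1·cosφ2·sin²(Δλ/2)=0.0868729632; c=2·atan2(√a, √(1-a))=0.598371441; dist=6371·c=3812.224 ≈ 3812.2 km; running total=3812.2 km
Leg 1 bearing: y=sinΔλ·cosφ2=-0.10304498, x=cosφ1·sinφ2-sinφ1·cosφ2·cosΔλ=-0.55379232; θ=atan2(y, x)=-169.4594° <0 so +360° → 190.5406° ≈ 190.5°
Leg 2: φ1=0.3348920, φ2=1.0187469, Δφ=0.6838549, Δλ=5.4276109 rad; a=sin²(Δφ/2)+cosφ1·cosφ2·sin²(Δλ/2)=0.1976731350; c=2·atan2(√a, √(1-a))=0.921465277; dist=6371·c=5870.655 ≈ 5870.7 km; running total=9682.9 km
Leg 2 bearing: y=sinΔλ·cosφ2=-0.39591970, x=cosφ1·sinφ2-sinφ1·cosφ2·cosΔλ=0.69111610; θ=atan2(y, x)=-29.8071° <0 so +360° → 330.1929° ≈ 330.2°
Leg 3: φ1=1.0187469, φ2=-0.8100684, Δφ=-1.8288153, Δλ=-2.4312332 rad; a=sin²(Δφ/2)+cosφ1·cosφ2·sin²(Δλ/2)=0.9454258531; c=2·atan2(√a, √(1-a))=2.670012854; dist=6371·c=17010.652 ≈ 17010.7 km; running total=26693.6 km
Leg 3 bearing: y=sinΔλ·cosφ2=-0.44959400, x=cosφ1·sinφ2-sinφ1·cosφ2·cosΔλ=0.06518032; θ=atan2(y, x)=-81.7510° <0 so +360° → 278.2490° ≈ 278.2°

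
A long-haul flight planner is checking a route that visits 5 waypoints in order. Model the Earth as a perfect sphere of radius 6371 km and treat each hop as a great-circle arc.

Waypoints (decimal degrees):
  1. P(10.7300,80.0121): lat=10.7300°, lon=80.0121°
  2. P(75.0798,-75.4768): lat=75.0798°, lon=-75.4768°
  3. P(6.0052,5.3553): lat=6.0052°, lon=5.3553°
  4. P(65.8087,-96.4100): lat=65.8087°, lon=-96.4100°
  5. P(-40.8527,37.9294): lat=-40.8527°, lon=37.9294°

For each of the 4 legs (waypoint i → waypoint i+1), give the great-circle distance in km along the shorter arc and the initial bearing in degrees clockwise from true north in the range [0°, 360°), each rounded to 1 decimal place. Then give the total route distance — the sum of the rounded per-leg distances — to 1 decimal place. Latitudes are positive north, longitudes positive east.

Leg 1: φ1=0.1872738, φ2=1.3103897, Δφ=1.1231159, Δλ=-2.7137933 rad; a=sin²(Δφ/2)+cosφ1·cosφ2·sin²(Δλ/2)=0.5251350188; c=2·atan2(√a, √(1-a))=1.621087561; dist=6371·c=10327.949 ≈ 10327.9 km; running total=10327.9 km
Leg 1 bearing: y=sinΔλ·cosφ2=-0.10681790, x=cosφ1·sinφ2-sinφ1·cosφ2·cosΔλ=0.99300698; θ=atan2(y, x)=-6.1397° <0 so +360° → 353.8603° ≈ 353.9°
Leg 2: φ1=1.3103897, φ2=0.1048105, Δφ=-1.2055792, Δλ=1.4107863 rad; a=sin²(Δφ/2)+cosφ1·cosφ2·sin²(Δλ/2)=0.4290554052; c=2·atan2(√a, √(1-a))=1.428426673; dist=6371·c=9100.506 ≈ 9100.5 km; running total=19428.4 km
Leg 2 bearing: y=sinΔλ·cosφ2=0.98180819, x=cosφ1·sinφ2-sinφ1·cosφ2·cosΔλ=-0.12617503; θ=atan2(y, x)=97.3231° ≈ 97.3°
Leg 3: φ1=0.1048105, φ2=1.1485785, Δφ=1.0437680, Δλ=-1.7761395 rad; a=sin²(Δφ/2)+cosφ1·cosφ2·sin²(Δλ/2)=0.4938332471; c=2·atan2(√a, √(1-a))=1.558462508; dist=6371·c=9928.965 ≈ 9929.0 km; running total=29357.4 km
Leg 3 bearing: y=sinΔλ·cosφ2=-0.40117539, x=cosφ1·sinφ2-sinφ1·cosφ2·cosΔλ=0.91591822; θ=atan2(y, x)=-23.6536° <0 so +360° → 336.3464° ≈ 336.3°
Leg 4: φ1=1.1485785, φ2=-0.7130141, Δφ=-1.8615926, Δλ=2.3446648 rad; a=sin²(Δφ/2)+cosφ1·cosφ2·sin²(Δλ/2)=0.9066529166; c=2·atan2(√a, √(1-a))=2.520607810; dist=6371·c=16058.792 ≈ 16058.8 km; running total=45416.2 km
Leg 4 bearing: y=sinΔλ·cosφ2=0.54098209, x=cosφ1·sinφ2-sinφ1·cosφ2·cosΔλ=0.21417749; θ=atan2(y, x)=68.4011° ≈ 68.4°

Leg 1: dist=10327.9 km, bearing=353.9°
Leg 2: dist=9100.5 km, bearing=97.3°
Leg 3: dist=9929.0 km, bearing=336.3°
Leg 4: dist=16058.8 km, bearing=68.4°
Total: 45416.2 km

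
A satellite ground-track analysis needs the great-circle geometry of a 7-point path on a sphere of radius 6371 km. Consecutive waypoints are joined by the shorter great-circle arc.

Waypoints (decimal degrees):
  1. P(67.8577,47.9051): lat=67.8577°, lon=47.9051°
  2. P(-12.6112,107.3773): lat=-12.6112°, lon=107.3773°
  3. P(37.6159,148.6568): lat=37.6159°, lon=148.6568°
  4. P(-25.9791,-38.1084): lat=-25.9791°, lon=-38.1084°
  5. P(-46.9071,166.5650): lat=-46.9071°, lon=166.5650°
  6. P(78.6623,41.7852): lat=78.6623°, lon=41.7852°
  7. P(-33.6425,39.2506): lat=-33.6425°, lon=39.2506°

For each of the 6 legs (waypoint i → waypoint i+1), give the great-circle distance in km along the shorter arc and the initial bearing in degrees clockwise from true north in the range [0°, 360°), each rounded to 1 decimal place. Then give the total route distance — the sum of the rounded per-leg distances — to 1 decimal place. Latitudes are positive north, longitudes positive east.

Leg 1: φ1=1.1843403, φ2=-0.2201070, Δφ=-1.4044473, Δλ=1.0379857 rad; a=sin²(Δφ/2)+cosφ1·cosφ2·sin²(Δλ/2)=0.5076990333; c=2·atan2(√a, √(1-a))=1.586195002; dist=6371·c=10105.648 ≈ 10105.6 km; running total=10105.6 km
Leg 1 bearing: y=sinΔλ·cosφ2=0.84060117, x=cosφ1·sinφ2-sinφ1·cosφ2·cosΔλ=-0.54143566; θ=atan2(y, x)=122.7858° ≈ 122.8°
Leg 2: φ1=-0.2201070, φ2=0.6565213, Δφ=0.8766283, Δλ=0.7204632 rad; a=sin²(Δφ/2)+cosφ1·cosφ2·sin²(Δλ/2)=0.2761732431; c=2·atan2(√a, √(1-a))=1.106656814; dist=6371·c=7050.511 ≈ 7050.5 km; running total=17156.1 km
Leg 2 bearing: y=sinΔλ·cosφ2=0.52258776, x=cosφ1·sinφ2-sinφ1·cosφ2·cosΔλ=0.72560896; θ=atan2(y, x)=35.7617° ≈ 35.8°
Leg 3: φ1=0.6565213, φ2=-0.4534208, Δφ=-1.1099421, Δλ=-3.2596677 rad; a=sin²(Δφ/2)+cosφ1·cosφ2·sin²(Δλ/2)=0.9872439299; c=2·atan2(√a, √(1-a))=2.915224094; dist=6371·c=18572.893 ≈ 18572.9 km; running total=35729.0 km
Leg 3 bearing: y=sinΔλ·cosφ2=0.10589753, x=cosφ1·sinφ2-sinφ1·cosφ2·cosΔλ=0.19788665; θ=atan2(y, x)=28.1531° ≈ 28.2°
Leg 4: φ1=-0.4534208, φ2=-0.8186833, Δφ=-0.3652625, Δλ=3.5722247 rad; a=sin²(Δφ/2)+cosφ1·cosφ2·sin²(Δλ/2)=0.6190999402; c=2·atan2(√a, √(1-a))=1.811308286; dist=6371·c=11539.845 ≈ 11539.8 km; running total=47268.8 km
Leg 4 bearing: y=sinΔλ·cosφ2=-0.28519162, x=cosφ1·sinφ2-sinφ1·cosφ2·cosΔλ=-0.92840000; θ=atan2(y, x)=-162.9238° <0 so +360° → 197.0762° ≈ 197.1°
Leg 5: φ1=-0.8186833, φ2=1.3729161, Δφ=2.1915995, Δλ=-2.1778183 rad; a=sin²(Δφ/2)+cosφ1·cosφ2·sin²(Δλ/2)=0.8963045055; c=2·atan2(√a, √(1-a))=2.485872462; dist=6371·c=15837.493 ≈ 15837.5 km; running total=63106.3 km
Leg 5 bearing: y=sinΔλ·cosφ2=-0.16147037, x=cosφ1·sinφ2-sinφ1·cosφ2·cosΔλ=0.58796112; θ=atan2(y, x)=-15.3564° <0 so +360° → 344.6436° ≈ 344.6°
Leg 6: φ1=1.3729161, φ2=-0.5871724, Δφ=-1.9600885, Δλ=-0.0442371 rad; a=sin²(Δφ/2)+cosφ1·cosφ2·sin²(Δλ/2)=0.6898468907; c=2·atan2(√a, √(1-a))=1.960261594; dist=6371·c=12488.827 ≈ 12488.8 km; running total=75595.1 km
Leg 6 bearing: y=sinΔλ·cosφ2=-0.03681585, x=cosφ1·sinφ2-sinφ1·cosφ2·cosΔλ=-0.92437937; θ=atan2(y, x)=-177.7192° <0 so +360° → 182.2808° ≈ 182.3°

Leg 1: dist=10105.6 km, bearing=122.8°
Leg 2: dist=7050.5 km, bearing=35.8°
Leg 3: dist=18572.9 km, bearing=28.2°
Leg 4: dist=11539.8 km, bearing=197.1°
Leg 5: dist=15837.5 km, bearing=344.6°
Leg 6: dist=12488.8 km, bearing=182.3°
Total: 75595.1 km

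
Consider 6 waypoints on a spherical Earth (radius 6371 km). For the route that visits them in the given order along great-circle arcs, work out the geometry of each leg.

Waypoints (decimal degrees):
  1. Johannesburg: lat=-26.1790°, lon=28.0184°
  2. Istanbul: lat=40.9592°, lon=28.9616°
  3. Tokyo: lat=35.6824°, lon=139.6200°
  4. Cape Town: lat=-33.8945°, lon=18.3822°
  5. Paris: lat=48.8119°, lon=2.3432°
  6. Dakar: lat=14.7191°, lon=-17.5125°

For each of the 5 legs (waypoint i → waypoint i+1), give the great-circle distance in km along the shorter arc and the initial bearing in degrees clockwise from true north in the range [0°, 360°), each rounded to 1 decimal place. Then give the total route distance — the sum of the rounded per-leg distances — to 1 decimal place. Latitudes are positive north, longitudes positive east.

Leg 1: dist=7466.1 km, bearing=0.8°
Leg 2: dist=8945.3 km, bearing=50.4°
Leg 3: dist=14727.6 km, bearing=254.1°
Leg 4: dist=9333.0 km, bearing=349.5°
Leg 5: dist=4202.0 km, bearing=212.4°
Total: 44674.0 km

Leg 1: φ1=-0.4569097, φ2=0.7148729, Δφ=1.1717826, Δλ=0.0164619 rad; a=sin²(Δφ/2)+cosφ1·cosφ2·sin²(Δλ/2)=0.3057910657; c=2·atan2(√a, √(1-a))=1.171882296; dist=6371·c=7466.062 ≈ 7466.1 km; running total=7466.1 km
Leg 1 bearing: y=sinΔλ·cosφ2=0.01243111, x=cosφ1·sinφ2-sinφ1·cosφ2·cosΔλ=0.92139949; θ=atan2(y, x)=0.7730° ≈ 0.8°
Leg 2: φ1=0.7148729, φ2=0.6227754, Δφ=-0.0920975, Δλ=1.9313534 rad; a=sin²(Δφ/2)+cosφ1·cosφ2·sin²(Δλ/2)=0.4170225979; c=2·atan2(√a, √(1-a))=1.404070164; dist=6371·c=8945.331 ≈ 8945.3 km; running total=16411.4 km
Leg 2 bearing: y=sinΔλ·cosφ2=0.76003459, x=cosφ1·sinφ2-sinφ1·cosφ2·cosΔλ=0.62833623; θ=atan2(y, x)=50.4188° ≈ 50.4°
Leg 3: φ1=0.6227754, φ2=-0.5915706, Δφ=-1.2143460, Δλ=-2.1159988 rad; a=sin²(Δφ/2)+cosφ1·cosφ2·sin²(Δλ/2)=0.8374660913; c=2·atan2(√a, √(1-a))=2.311669117; dist=6371·c=14727.644 ≈ 14727.6 km; running total=31139.0 km
Leg 3 bearing: y=sinΔλ·cosφ2=-0.70972480, x=cosφ1·sinφ2-sinφ1·cosφ2·cosΔλ=-0.20188427; θ=atan2(y, x)=-105.8786° <0 so +360° → 254.1214° ≈ 254.1°
Leg 4: φ1=-0.5915706, φ2=0.8519284, Δφ=1.4434990, Δλ=-0.2799334 rad; a=sin²(Δφ/2)+cosφ1·cosφ2·sin²(Δλ/2)=0.4471621136; c=2·atan2(√a, √(1-a))=1.464922872; dist=6371·c=9333.024 ≈ 9333.0 km; running total=40472.0 km
Leg 4 bearing: y=sinΔλ·cosφ2=-0.18194719, x=cosφ1·sinφ2-sinφ1·cosφ2·cosΔλ=0.97761335; θ=atan2(y, x)=-10.5429° <0 so +360° → 349.4571° ≈ 349.5°
Leg 5: φ1=0.8519284, φ2=0.2568968, Δφ=-0.5950316, Δλ=-0.3465473 rad; a=sin²(Δφ/2)+cosφ1·cosφ2·sin²(Δλ/2)=0.1048667961; c=2·atan2(√a, √(1-a))=0.659552687; dist=6371·c=4202.010 ≈ 4202.0 km; running total=44674.0 km
Leg 5 bearing: y=sinΔλ·cosφ2=-0.32850610, x=cosφ1·sinφ2-sinφ1·cosφ2·cosΔλ=-0.51726468; θ=atan2(y, x)=-147.5811° <0 so +360° → 212.4189° ≈ 212.4°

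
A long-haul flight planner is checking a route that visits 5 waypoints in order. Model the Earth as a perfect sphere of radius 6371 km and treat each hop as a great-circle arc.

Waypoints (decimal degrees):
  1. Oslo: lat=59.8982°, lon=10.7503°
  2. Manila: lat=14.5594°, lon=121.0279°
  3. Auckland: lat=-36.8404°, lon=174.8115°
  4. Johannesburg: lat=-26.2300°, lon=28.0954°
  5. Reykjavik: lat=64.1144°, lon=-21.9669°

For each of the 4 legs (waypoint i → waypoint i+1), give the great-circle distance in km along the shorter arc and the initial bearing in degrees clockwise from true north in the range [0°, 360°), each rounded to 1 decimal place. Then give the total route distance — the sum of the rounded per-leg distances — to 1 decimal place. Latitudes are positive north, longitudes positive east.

Leg 1: φ1=1.0454208, φ2=0.2541095, Δφ=-0.7913113, Δλ=1.9247072 rad; a=sin²(Δφ/2)+cosφ1·cosφ2·sin²(Δλ/2)=0.4753774355; c=2·atan2(√a, √(1-a))=1.521531272; dist=6371·c=9693.676 ≈ 9693.7 km; running total=9693.7 km
Leg 1 bearing: y=sinΔλ·cosφ2=0.90790223, x=cosφ1·sinφ2-sinφ1·cosφ2·cosΔλ=0.41627931; θ=atan2(y, x)=65.3682° ≈ 65.4°
Leg 2: φ1=0.2541095, φ2=-0.6429863, Δφ=-0.8970957, Δλ=0.9387009 rad; a=sin²(Δφ/2)+cosφ1·cosφ2·sin²(Δλ/2)=0.3465296369; c=2·atan2(√a, √(1-a))=1.258819407; dist=6371·c=8019.938 ≈ 8019.9 km; running total=17713.6 km
Leg 2 bearing: y=sinΔλ·cosφ2=0.64568211, x=cosφ1·sinφ2-sinφ1·cosφ2·cosΔλ=-0.69920097; θ=atan2(y, x)=137.2789° ≈ 137.3°
Leg 3: φ1=-0.6429863, φ2=-0.4577999, Δφ=0.1851864, Δλ=-2.5606790 rad; a=sin²(Δφ/2)+cosφ1·cosφ2·sin²(Δλ/2)=0.6675662111; c=2·atan2(√a, √(1-a))=1.912542104; dist=6371·c=12184.806 ≈ 12184.8 km; running total=29898.4 km
Leg 3 bearing: y=sinΔλ·cosφ2=-0.49227764, x=cosφ1·sinφ2-sinφ1·cosφ2·cosΔλ=-0.80333616; θ=atan2(y, x)=-148.5004° <0 so +360° → 211.4996° ≈ 211.5°
Leg 4: φ1=-0.4577999, φ2=1.1190074, Δφ=1.5768072, Δλ=-0.8737520 rad; a=sin²(Δφ/2)+cosφ1·cosφ2·sin²(Δλ/2)=0.5731144100; c=2·atan2(√a, √(1-a))=1.717551358; dist=6371·c=10942.520 ≈ 10942.5 km; running total=40840.9 km
Leg 4 bearing: y=sinΔλ·cosφ2=-0.33474132, x=cosφ1·sinφ2-sinφ1·cosφ2·cosΔλ=0.93089494; θ=atan2(y, x)=-19.7781° <0 so +360° → 340.2219° ≈ 340.2°

Leg 1: dist=9693.7 km, bearing=65.4°
Leg 2: dist=8019.9 km, bearing=137.3°
Leg 3: dist=12184.8 km, bearing=211.5°
Leg 4: dist=10942.5 km, bearing=340.2°
Total: 40840.9 km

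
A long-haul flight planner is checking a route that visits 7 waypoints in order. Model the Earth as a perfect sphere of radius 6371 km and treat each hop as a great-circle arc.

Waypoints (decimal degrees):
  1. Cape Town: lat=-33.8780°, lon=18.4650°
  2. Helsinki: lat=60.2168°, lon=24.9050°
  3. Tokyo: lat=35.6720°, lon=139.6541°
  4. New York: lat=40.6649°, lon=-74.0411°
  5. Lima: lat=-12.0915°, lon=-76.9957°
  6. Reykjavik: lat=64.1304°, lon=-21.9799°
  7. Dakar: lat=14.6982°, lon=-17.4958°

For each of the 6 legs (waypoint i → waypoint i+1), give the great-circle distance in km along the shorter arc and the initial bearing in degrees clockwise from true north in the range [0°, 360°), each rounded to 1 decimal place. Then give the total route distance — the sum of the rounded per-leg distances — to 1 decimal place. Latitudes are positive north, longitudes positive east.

Leg 1: φ1=-0.5912826, φ2=1.0509814, Δφ=1.6422641, Δλ=0.1123992 rad; a=sin²(Δφ/2)+cosφ1·cosφ2·sin²(Δλ/2)=0.5370045784; c=2·atan2(√a, √(1-a))=1.644873213; dist=6371·c=10479.487 ≈ 10479.5 km; running total=10479.5 km
Leg 1 bearing: y=sinΔλ·cosφ2=0.05571339, x=cosφ1·sinφ2-sinφ1·cosφ2·cosΔλ=0.99570009; θ=atan2(y, x)=3.2026° ≈ 3.2°
Leg 2: φ1=1.0509814, φ2=0.6225939, Δφ=-0.4283876, Δλ=2.0027496 rad; a=sin²(Δφ/2)+cosφ1·cosφ2·sin²(Δλ/2)=0.3314070604; c=2·atan2(√a, √(1-a))=1.226870208; dist=6371·c=7816.390 ≈ 7816.4 km; running total=18295.9 km
Leg 2 bearing: y=sinΔλ·cosφ2=0.73775234, x=cosφ1·sinφ2-sinφ1·cosφ2·cosΔλ=0.58483088; θ=atan2(y, x)=51.5954° ≈ 51.6°
Leg 3: φ1=0.6225939, φ2=0.7097364, Δφ=0.0871425, Δλ=-3.7296848 rad; a=sin²(Δφ/2)+cosφ1·cosφ2·sin²(Δλ/2)=0.5663448311; c=2·atan2(√a, √(1-a))=1.703878474; dist=6371·c=10855.410 ≈ 10855.4 km; running total=29151.3 km
Leg 3 bearing: y=sinΔλ·cosφ2=0.42081531, x=cosφ1·sinφ2-sinφ1·cosφ2·cosΔλ=0.89738951; θ=atan2(y, x)=25.1234° ≈ 25.1°
Leg 4: φ1=0.7097364, φ2=-0.2110365, Δφ=-0.9207729, Δλ=-0.0515675 rad; a=sin²(Δφ/2)+cosφ1·cosφ2·sin²(Δλ/2)=0.1978904426; c=2·atan2(√a, √(1-a))=0.922010828; dist=6371·c=5874.131 ≈ 5874.1 km; running total=35025.4 km
Leg 4 bearing: y=sinΔλ·cosφ2=-0.05040109, x=cosφ1·sinφ2-sinφ1·cosφ2·cosΔλ=-0.79522260; θ=atan2(y, x)=-176.3735° <0 so +360° → 183.6265° ≈ 183.6°
Leg 5: φ1=-0.2110365, φ2=1.1192866, Δφ=1.3303231, Δλ=0.9602069 rad; a=sin²(Δφ/2)+cosφ1·cosφ2·sin²(Δλ/2)=0.4719326576; c=2·atan2(√a, √(1-a))=1.514632119; dist=6371·c=9649.721 ≈ 9649.7 km; running total=44675.1 km
Leg 5 bearing: y=sinΔλ·cosφ2=0.35748506, x=cosφ1·sinφ2-sinφ1·cosφ2·cosΔλ=0.93223030; θ=atan2(y, x)=20.9805° ≈ 21.0°
Leg 6: φ1=1.1192866, φ2=0.2565320, Δφ=-0.8627546, Δλ=0.0782623 rad; a=sin²(Δφ/2)+cosφ1·cosφ2·sin²(Δλ/2)=0.1754722235; c=2·atan2(√a, √(1-a))=0.864454032; dist=6371·c=5507.437 ≈ 5507.4 km; running total=50182.5 km
Leg 6 bearing: y=sinΔλ·cosφ2=0.07562398, x=cosφ1·sinφ2-sinφ1·cosφ2·cosΔλ=-0.75697286; θ=atan2(y, x)=174.2949° ≈ 174.3°

Leg 1: dist=10479.5 km, bearing=3.2°
Leg 2: dist=7816.4 km, bearing=51.6°
Leg 3: dist=10855.4 km, bearing=25.1°
Leg 4: dist=5874.1 km, bearing=183.6°
Leg 5: dist=9649.7 km, bearing=21.0°
Leg 6: dist=5507.4 km, bearing=174.3°
Total: 50182.5 km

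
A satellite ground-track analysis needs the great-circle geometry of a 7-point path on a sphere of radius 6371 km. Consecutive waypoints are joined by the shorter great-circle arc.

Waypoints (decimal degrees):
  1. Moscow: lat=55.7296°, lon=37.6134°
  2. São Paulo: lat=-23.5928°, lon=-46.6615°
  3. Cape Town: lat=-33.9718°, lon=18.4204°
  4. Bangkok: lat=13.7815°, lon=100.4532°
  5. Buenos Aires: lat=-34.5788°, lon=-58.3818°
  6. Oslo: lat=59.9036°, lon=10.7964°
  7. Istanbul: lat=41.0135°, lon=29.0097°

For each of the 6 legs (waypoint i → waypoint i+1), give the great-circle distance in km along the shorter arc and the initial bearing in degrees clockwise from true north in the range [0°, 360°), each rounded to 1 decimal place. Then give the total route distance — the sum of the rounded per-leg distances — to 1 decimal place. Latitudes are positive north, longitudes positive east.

Leg 1: φ1=0.9726650, φ2=-0.4117720, Δφ=-1.3844371, Δλ=-1.4708745 rad; a=sin²(Δφ/2)+cosφ1·cosφ2·sin²(Δλ/2)=0.6396359721; c=2·atan2(√a, √(1-a))=1.853832128; dist=6371·c=11810.764 ≈ 11810.8 km; running total=11810.8 km
Leg 1 bearing: y=sinΔλ·cosφ2=-0.91184193, x=cosφ1·sinφ2-sinφ1·cosφ2·cosΔλ=-0.30091772; θ=atan2(y, x)=-108.2634° <0 so +360° → 251.7366° ≈ 251.7°
Leg 2: φ1=-0.4117720, φ2=-0.5929198, Δφ=-0.1811477, Δλ=1.1358934 rad; a=sin²(Δφ/2)+cosφ1·cosφ2·sin²(Δλ/2)=0.2280766937; c=2·atan2(√a, √(1-a))=0.995782239; dist=6371·c=6344.129 ≈ 6344.1 km; running total=18154.9 km
Leg 2 bearing: y=sinΔλ·cosφ2=0.75211278, x=cosφ1·sinφ2-sinφ1·cosφ2·cosΔλ=-0.37223277; θ=atan2(y, x)=116.3316° ≈ 116.3°
Leg 3: φ1=-0.5929198, φ2=0.2405326, Δφ=0.8334523, Δλ=1.4317425 rad; a=sin²(Δφ/2)+cosφ1·cosφ2·sin²(Δλ/2)=0.5107374933; c=2·atan2(√a, √(1-a))=1.592272964; dist=6371·c=10144.371 ≈ 10144.4 km; running total=28299.3 km
Leg 3 bearing: y=sinΔλ·cosφ2=0.96183671, x=cosφ1·sinφ2-sinφ1·cosφ2·cosΔλ=0.27278008; θ=atan2(y, x)=74.1665° ≈ 74.2°
Leg 4: φ1=0.2405326, φ2=-0.6035139, Δφ=-0.8440465, Δλ=-2.7721937 rad; a=sin²(Δφ/2)+cosφ1·cosφ2·sin²(Δλ/2)=0.9404510477; c=2·atan2(√a, √(1-a))=2.648561135; dist=6371·c=16873.983 ≈ 16874.0 km; running total=45173.3 km
Leg 4 bearing: y=sinΔλ·cosφ2=-0.29727332, x=cosφ1·sinφ2-sinφ1·cosφ2·cosΔλ=-0.36829346; θ=atan2(y, x)=-141.0908° <0 so +360° → 218.9092° ≈ 218.9°
Leg 5: φ1=-0.6035139, φ2=1.0455151, Δφ=1.6490290, Δλ=1.2073874 rad; a=sin²(Δφ/2)+cosφ1·cosφ2·sin²(Δλ/2)=0.6721322497; c=2·atan2(√a, √(1-a))=1.922251612; dist=6371·c=12246.665 ≈ 12246.7 km; running total=57420.0 km
Leg 5 bearing: y=sinΔλ·cosφ2=0.46870651, x=cosφ1·sinφ2-sinφ1·cosφ2·cosΔλ=0.81350855; θ=atan2(y, x)=29.9486° ≈ 29.9°
Leg 6: φ1=1.0455151, φ2=0.7158206, Δφ=-0.3296944, Δλ=0.3178821 rad; a=sin²(Δφ/2)+cosφ1·cosφ2·sin²(Δλ/2)=0.0364077622; c=2·atan2(√a, √(1-a))=0.383970778; dist=6371·c=2446.278 ≈ 2446.3 km; running total=59866.3 km
Leg 6 bearing: y=sinΔλ·cosφ2=0.23584025, x=cosφ1·sinφ2-sinφ1·cosφ2·cosΔλ=-0.29104694; θ=atan2(y, x)=140.9816° ≈ 141.0°

Leg 1: dist=11810.8 km, bearing=251.7°
Leg 2: dist=6344.1 km, bearing=116.3°
Leg 3: dist=10144.4 km, bearing=74.2°
Leg 4: dist=16874.0 km, bearing=218.9°
Leg 5: dist=12246.7 km, bearing=29.9°
Leg 6: dist=2446.3 km, bearing=141.0°
Total: 59866.3 km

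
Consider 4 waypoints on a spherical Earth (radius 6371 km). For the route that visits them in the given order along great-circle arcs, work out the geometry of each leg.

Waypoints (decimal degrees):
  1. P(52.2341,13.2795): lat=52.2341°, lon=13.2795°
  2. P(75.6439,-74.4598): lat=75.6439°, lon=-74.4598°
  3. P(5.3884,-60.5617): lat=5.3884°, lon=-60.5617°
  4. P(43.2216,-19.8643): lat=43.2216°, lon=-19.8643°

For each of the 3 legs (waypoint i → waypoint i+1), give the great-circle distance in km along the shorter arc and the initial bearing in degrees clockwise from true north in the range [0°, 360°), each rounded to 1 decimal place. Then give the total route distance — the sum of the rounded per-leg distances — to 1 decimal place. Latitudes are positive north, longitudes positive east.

Leg 1: φ1=0.9116570, φ2=1.3202351, Δφ=0.4085781, Δλ=-1.5313397 rad; a=sin²(Δφ/2)+cosφ1·cosφ2·sin²(Δλ/2)=0.1140877731; c=2·atan2(√a, √(1-a))=0.689090772; dist=6371·c=4390.197 ≈ 4390.2 km; running total=4390.2 km
Leg 1 bearing: y=sinΔλ·cosφ2=-0.24775471, x=cosφ1·sinφ2-sinφ1·cosφ2·cosΔλ=0.58558058; θ=atan2(y, x)=-22.9329° <0 so +360° → 337.0671° ≈ 337.1°
Leg 2: φ1=1.3202351, φ2=0.0940453, Δφ=-1.2261898, Δλ=0.2425676 rad; a=sin²(Δφ/2)+cosφ1·cosφ2·sin²(Δλ/2)=0.3347001794; c=2·atan2(√a, √(1-a))=1.233857455; dist=6371·c=7860.906 ≈ 7860.9 km; running total=12251.1 km
Leg 2 bearing: y=sinΔλ·cosφ2=0.23913443, x=cosφ1·sinφ2-sinφ1·cosφ2·cosΔλ=-0.91297240; θ=atan2(y, x)=165.3223° ≈ 165.3°
Leg 3: φ1=0.0940453, φ2=0.7543592, Δφ=0.6603139, Δλ=0.7103036 rad; a=sin²(Δφ/2)+cosφ1·cosφ2·sin²(Δλ/2)=0.1928250012; c=2·atan2(√a, √(1-a))=0.909234420; dist=6371·c=5792.732 ≈ 5792.7 km; running total=18043.8 km
Leg 3 bearing: y=sinΔλ·cosφ2=0.47516589, x=cosφ1·sinφ2-sinφ1·cosφ2·cosΔλ=0.62991385; θ=atan2(y, x)=37.0285° ≈ 37.0°

Leg 1: dist=4390.2 km, bearing=337.1°
Leg 2: dist=7860.9 km, bearing=165.3°
Leg 3: dist=5792.7 km, bearing=37.0°
Total: 18043.8 km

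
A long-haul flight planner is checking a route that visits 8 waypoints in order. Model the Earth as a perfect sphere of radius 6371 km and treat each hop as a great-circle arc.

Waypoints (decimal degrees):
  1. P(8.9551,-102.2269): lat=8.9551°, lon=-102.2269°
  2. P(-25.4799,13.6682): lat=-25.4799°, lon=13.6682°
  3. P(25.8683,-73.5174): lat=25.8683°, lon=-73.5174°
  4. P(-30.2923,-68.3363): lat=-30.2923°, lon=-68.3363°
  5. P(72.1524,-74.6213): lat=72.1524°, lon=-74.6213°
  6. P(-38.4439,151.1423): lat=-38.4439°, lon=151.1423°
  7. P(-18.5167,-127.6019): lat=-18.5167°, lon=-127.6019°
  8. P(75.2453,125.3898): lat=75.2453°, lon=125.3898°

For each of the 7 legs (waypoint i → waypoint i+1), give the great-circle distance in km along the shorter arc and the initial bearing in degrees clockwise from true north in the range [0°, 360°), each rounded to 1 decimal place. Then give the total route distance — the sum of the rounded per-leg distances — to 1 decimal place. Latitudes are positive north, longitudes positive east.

Leg 1: φ1=0.1562960, φ2=-0.4447081, Δφ=-0.6010041, Δλ=2.0227511 rad; a=sin²(Δφ/2)+cosφ1·cosφ2·sin²(Δλ/2)=0.7282029882; c=2·atan2(√a, √(1-a))=2.044748056; dist=6371·c=13027.090 ≈ 13027.1 km; running total=13027.1 km
Leg 1 bearing: y=sinΔλ·cosφ2=0.81209714, x=cosφ1·sinφ2-sinφ1·cosφ2·cosΔλ=-0.36358193; θ=atan2(y, x)=114.1184° ≈ 114.1°
Leg 2: φ1=-0.4447081, φ2=0.4514870, Δφ=0.8961952, Δλ=-1.5216758 rad; a=sin²(Δφ/2)+cosφ1·cosφ2·sin²(Δλ/2)=0.5739059481; c=2·atan2(√a, √(1-a))=1.719151826; dist=6371·c=10952.716 ≈ 10952.7 km; running total=23979.8 km
Leg 2 bearing: y=sinΔλ·cosφ2=-0.89871400, x=cosφ1·sinφ2-sinφ1·cosφ2·cosΔλ=0.41287382; θ=atan2(y, x)=-65.3257° <0 so +360° → 294.6743° ≈ 294.7°
Leg 3: φ1=0.4514870, φ2=-0.5287004, Δφ=-0.9801874, Δλ=0.0904273 rad; a=sin²(Δφ/2)+cosφ1·cosφ2·sin²(Δλ/2)=0.2231537431; c=2·atan2(√a, √(1-a))=0.984004319; dist=6371·c=6269.092 ≈ 6269.1 km; running total=30248.9 km
Leg 3 bearing: y=sinΔλ·cosφ2=0.07797425, x=cosφ1·sinφ2-sinφ1·cosφ2·cosΔλ=-0.82906249; θ=atan2(y, x)=174.6271° ≈ 174.6°
Leg 4: φ1=-0.5287004, φ2=1.2592969, Δφ=1.7879973, Δλ=-0.1096939 rad; a=sin²(Δφ/2)+cosφ1·cosφ2·sin²(Δλ/2)=0.6085439006; c=2·atan2(√a, √(1-a))=1.789626457; dist=6371·c=11401.710 ≈ 11401.7 km; running total=41650.6 km
Leg 4 bearing: y=sinΔλ·cosφ2=-0.03355230, x=cosφ1·sinφ2-sinφ1·cosφ2·cosΔλ=0.97557528; θ=atan2(y, x)=-1.9698° <0 so +360° → 358.0302° ≈ 358.0°
Leg 5: φ1=1.2592969, φ2=-0.6709726, Δφ=-1.9302696, Δλ=3.9403182 rad; a=sin²(Δφ/2)+cosφ1·cosφ2·sin²(Δλ/2)=0.8796435010; c=2·atan2(√a, √(1-a))=2.433013094; dist=6371·c=15500.726 ≈ 15500.7 km; running total=57151.3 km
Leg 5 bearing: y=sinΔλ·cosφ2=-0.56114979, x=cosφ1·sinφ2-sinφ1·cosφ2·cosΔλ=0.32953629; θ=atan2(y, x)=-59.5763° <0 so +360° → 300.4237° ≈ 300.4°
Leg 6: φ1=-0.6709726, φ2=-0.3231774, Δφ=0.3477953, Δλ=-4.8650041 rad; a=sin²(Δφ/2)+cosφ1·cosφ2·sin²(Δλ/2)=0.3448206352; c=2·atan2(√a, √(1-a))=1.255225954; dist=6371·c=7997.045 ≈ 7997.0 km; running total=65148.3 km
Leg 6 bearing: y=sinΔλ·cosφ2=0.93720975, x=cosφ1·sinφ2-sinφ1·cosφ2·cosΔλ=-0.15910797; θ=atan2(y, x)=99.6351° ≈ 99.6°
Leg 7: φ1=-0.3231774, φ2=1.3132782, Δφ=1.6364556, Δλ=4.4155381 rad; a=sin²(Δφ/2)+cosφ1·cosφ2·sin²(Δλ/2)=0.6888745459; c=2·atan2(√a, √(1-a))=1.958160386; dist=6371·c=12475.440 ≈ 12475.4 km; running total=77623.7 km
Leg 7 bearing: y=sinΔλ·cosφ2=-0.24354212, x=cosφ1·sinφ2-sinφ1·cosφ2·cosΔλ=0.89330446; θ=atan2(y, x)=-15.2500° <0 so +360° → 344.7500° ≈ 344.8°

Leg 1: dist=13027.1 km, bearing=114.1°
Leg 2: dist=10952.7 km, bearing=294.7°
Leg 3: dist=6269.1 km, bearing=174.6°
Leg 4: dist=11401.7 km, bearing=358.0°
Leg 5: dist=15500.7 km, bearing=300.4°
Leg 6: dist=7997.0 km, bearing=99.6°
Leg 7: dist=12475.4 km, bearing=344.8°
Total: 77623.7 km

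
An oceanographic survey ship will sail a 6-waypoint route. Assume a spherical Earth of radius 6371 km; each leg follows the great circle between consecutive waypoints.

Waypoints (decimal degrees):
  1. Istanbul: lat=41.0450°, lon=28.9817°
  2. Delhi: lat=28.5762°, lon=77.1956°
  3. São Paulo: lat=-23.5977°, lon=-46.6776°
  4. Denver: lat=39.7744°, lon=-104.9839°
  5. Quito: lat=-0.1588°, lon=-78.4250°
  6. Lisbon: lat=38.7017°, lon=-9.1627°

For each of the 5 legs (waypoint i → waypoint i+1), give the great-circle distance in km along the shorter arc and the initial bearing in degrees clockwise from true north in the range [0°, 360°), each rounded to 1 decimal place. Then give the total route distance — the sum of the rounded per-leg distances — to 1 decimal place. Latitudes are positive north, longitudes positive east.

Leg 1: φ1=0.7163704, φ2=0.4987488, Δφ=-0.2176216, Δλ=0.8414913 rad; a=sin²(Δφ/2)+cosφ1·cosφ2·sin²(Δλ/2)=0.1222840553; c=2·atan2(√a, √(1-a))=0.714483313; dist=6371·c=4551.973 ≈ 4552.0 km; running total=4552.0 km
Leg 1 bearing: y=sinΔλ·cosφ2=0.65480540, x=cosφ1·sinφ2-sinφ1·cosφ2·cosΔλ=-0.02350645; θ=atan2(y, x)=92.0559° ≈ 92.1°
Leg 2: φ1=0.4987488, φ2=-0.4118576, Δφ=-0.9106063, Δλ=-2.1619952 rad; a=sin²(Δφ/2)+cosφ1·cosφ2·sin²(Δλ/2)=0.8200057482; c=2·atan2(√a, √(1-a))=2.265309554; dist=6371·c=14432.287 ≈ 14432.3 km; running total=18984.3 km
Leg 2 bearing: y=sinΔλ·cosφ2=-0.76084465, x=cosφ1·sinφ2-sinφ1·cosφ2·cosΔλ=-0.10724135; θ=atan2(y, x)=-98.0230° <0 so +360° → 261.9770° ≈ 262.0°
Leg 3: φ1=-0.4118576, φ2=0.6941942, Δφ=1.1060518, Δλ=-1.0176369 rad; a=sin²(Δφ/2)+cosφ1·cosφ2·sin²(Δλ/2)=0.4430410614; c=2·atan2(√a, √(1-a))=1.456630609; dist=6371·c=9280.194 ≈ 9280.2 km; running total=28264.5 km
Leg 3 bearing: y=sinΔλ·cosφ2=-0.65395183, x=cosφ1·sinφ2-sinφ1·cosφ2·cosΔλ=0.74791024; θ=atan2(y, x)=-41.1655° <0 so +360° → 318.8345° ≈ 318.8°
Leg 4: φ1=0.6941942, φ2=-0.0027716, Δφ=-0.6969658, Δλ=0.4635403 rad; a=sin²(Δφ/2)+cosφ1·cosφ2·sin²(Δλ/2)=0.1571547461; c=2·atan2(√a, √(1-a))=0.815244412; dist=6371·c=5193.922 ≈ 5193.9 km; running total=33458.4 km
Leg 4 bearing: y=sinΔλ·cosφ2=0.44711585, x=cosφ1·sinφ2-sinφ1·cosφ2·cosΔλ=-0.57438310; θ=atan2(y, x)=142.1018° ≈ 142.1°
Leg 5: φ1=-0.0027716, φ2=0.6754721, Δφ=0.6782437, Δλ=1.2088552 rad; a=sin²(Δφ/2)+cosφ1·cosφ2·sin²(Δλ/2)=0.3626988916; c=2·atan2(√a, √(1-a))=1.292620335; dist=6371·c=8235.284 ≈ 8235.3 km; running total=41693.7 km
Leg 5 bearing: y=sinΔλ·cosφ2=0.72984994, x=cosφ1·sinφ2-sinφ1·cosφ2·cosΔλ=0.62602930; θ=atan2(y, x)=49.3786° ≈ 49.4°

Leg 1: dist=4552.0 km, bearing=92.1°
Leg 2: dist=14432.3 km, bearing=262.0°
Leg 3: dist=9280.2 km, bearing=318.8°
Leg 4: dist=5193.9 km, bearing=142.1°
Leg 5: dist=8235.3 km, bearing=49.4°
Total: 41693.7 km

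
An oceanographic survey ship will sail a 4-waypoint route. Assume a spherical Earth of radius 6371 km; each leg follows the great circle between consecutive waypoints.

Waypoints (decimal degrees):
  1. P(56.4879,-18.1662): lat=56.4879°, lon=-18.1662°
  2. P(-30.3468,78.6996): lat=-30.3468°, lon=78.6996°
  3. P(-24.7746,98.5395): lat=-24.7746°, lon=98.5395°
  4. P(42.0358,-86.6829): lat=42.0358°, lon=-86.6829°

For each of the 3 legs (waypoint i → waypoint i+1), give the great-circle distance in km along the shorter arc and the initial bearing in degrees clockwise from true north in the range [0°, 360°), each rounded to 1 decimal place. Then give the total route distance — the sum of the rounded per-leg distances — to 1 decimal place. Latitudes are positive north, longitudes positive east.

Leg 1: φ1=0.9858998, φ2=-0.5296516, Δφ=-1.5155514, Δλ=1.6906271 rad; a=sin²(Δφ/2)+cosφ1·cosφ2·sin²(Δλ/2)=0.7391030183; c=2·atan2(√a, √(1-a))=2.069407238; dist=6371·c=13184.194 ≈ 13184.2 km; running total=13184.2 km
Leg 1 bearing: y=sinΔλ·cosφ2=0.85679460, x=cosφ1·sinφ2-sinφ1·cosφ2·cosΔλ=-0.19293005; θ=atan2(y, x)=102.6900° ≈ 102.7°
Leg 2: φ1=-0.5296516, φ2=-0.4323983, Δφ=0.0972532, Δλ=0.3462716 rad; a=sin²(Δφ/2)+cosφ1·cosφ2·sin²(Δλ/2)=0.0256168376; c=2·atan2(√a, √(1-a))=0.321487897; dist=6371·c=2048.199 ≈ 2048.2 km; running total=15232.4 km
Leg 2 bearing: y=sinΔλ·cosφ2=0.30815645, x=cosφ1·sinφ2-sinφ1·cosφ2·cosΔλ=0.06987176; θ=atan2(y, x)=77.2247° ≈ 77.2°
Leg 3: φ1=-0.4323983, φ2=0.7336631, Δφ=1.1660615, Δλ=-3.2327407 rad; a=sin²(Δφ/2)+cosφ1·cosφ2·sin²(Δλ/2)=0.9760812904; c=2·atan2(√a, √(1-a))=2.831032631; dist=6371·c=18036.509 ≈ 18036.5 km; running total=33268.9 km
Leg 3 bearing: y=sinΔλ·cosφ2=0.06760440, x=cosφ1·sinφ2-sinφ1·cosφ2·cosΔλ=0.29802024; θ=atan2(y, x)=12.7810° ≈ 12.8°

Leg 1: dist=13184.2 km, bearing=102.7°
Leg 2: dist=2048.2 km, bearing=77.2°
Leg 3: dist=18036.5 km, bearing=12.8°
Total: 33268.9 km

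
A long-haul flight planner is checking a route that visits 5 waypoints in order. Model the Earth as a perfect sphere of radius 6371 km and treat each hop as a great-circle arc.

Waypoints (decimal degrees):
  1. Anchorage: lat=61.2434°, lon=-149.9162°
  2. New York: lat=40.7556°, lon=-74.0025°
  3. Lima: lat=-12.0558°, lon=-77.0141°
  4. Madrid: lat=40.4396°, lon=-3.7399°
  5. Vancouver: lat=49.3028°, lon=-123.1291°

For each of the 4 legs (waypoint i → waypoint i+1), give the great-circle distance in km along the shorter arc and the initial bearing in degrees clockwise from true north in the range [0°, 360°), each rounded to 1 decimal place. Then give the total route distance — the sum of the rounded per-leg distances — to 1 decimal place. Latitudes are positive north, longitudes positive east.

Leg 1: dist=5406.6 km, bearing=78.3°
Leg 2: dist=5880.5 km, bearing=183.7°
Leg 3: dist=9505.5 km, bearing=47.0°
Leg 4: dist=8409.3 km, bearing=324.1°
Total: 29201.9 km

Leg 1: φ1=1.0688990, φ2=0.7113194, Δφ=-0.3575796, Δλ=1.3249440 rad; a=sin²(Δφ/2)+cosφ1·cosφ2·sin²(Δλ/2)=0.1694920891; c=2·atan2(√a, √(1-a))=0.848624614; dist=6371·c=5406.587 ≈ 5406.6 km; running total=5406.6 km
Leg 1 bearing: y=sinΔλ·cosφ2=0.73472330, x=cosφ1·sinφ2-sinφ1·cosφ2·cosΔλ=0.15244591; θ=atan2(y, x)=78.2782° ≈ 78.3°
Leg 2: φ1=0.7113194, φ2=-0.2104134, Δφ=-0.9217328, Δλ=-0.0525623 rad; a=sin²(Δφ/2)+cosφ1·cosφ2·sin²(Δλ/2)=0.1982912390; c=2·atan2(√a, √(1-a))=0.923016437; dist=6371·c=5880.538 ≈ 5880.5 km; running total=11287.1 km
Leg 2 bearing: y=sinΔλ·cosφ2=-0.05137939, x=cosφ1·sinφ2-sinφ1·cosφ2·cosΔλ=-0.79576847; θ=atan2(y, x)=-176.3058° <0 so +360° → 183.6942° ≈ 183.7°
Leg 3: φ1=-0.2104134, φ2=0.7058042, Δφ=0.9162176, Δλ=1.2788760 rad; a=sin²(Δφ/2)+cosφ1·cosφ2·sin²(Δλ/2)=0.4606371725; c=2·atan2(√a, √(1-a))=1.491989124; dist=6371·c=9505.463 ≈ 9505.5 km; running total=20792.6 km
Leg 3 bearing: y=sinΔλ·cosφ2=0.72889074, x=cosφ1·sinφ2-sinφ1·cosφ2·cosΔλ=0.68008865; θ=atan2(y, x)=46.9837° ≈ 47.0°
Leg 4: φ1=0.7058042, φ2=0.8604962, Δφ=0.1546920, Δλ=-2.0837346 rad; a=sin²(Δφ/2)+cosφ1·cosφ2·sin²(Δλ/2)=0.3758807210; c=2·atan2(√a, √(1-a))=1.319934855; dist=6371·c=8409.305 ≈ 8409.3 km; running total=29201.9 km
Leg 4 bearing: y=sinΔλ·cosφ2=-0.56814518, x=cosφ1·sinφ2-sinφ1·cosφ2·cosΔλ=0.78459459; θ=atan2(y, x)=-35.9093° <0 so +360° → 324.0907° ≈ 324.1°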